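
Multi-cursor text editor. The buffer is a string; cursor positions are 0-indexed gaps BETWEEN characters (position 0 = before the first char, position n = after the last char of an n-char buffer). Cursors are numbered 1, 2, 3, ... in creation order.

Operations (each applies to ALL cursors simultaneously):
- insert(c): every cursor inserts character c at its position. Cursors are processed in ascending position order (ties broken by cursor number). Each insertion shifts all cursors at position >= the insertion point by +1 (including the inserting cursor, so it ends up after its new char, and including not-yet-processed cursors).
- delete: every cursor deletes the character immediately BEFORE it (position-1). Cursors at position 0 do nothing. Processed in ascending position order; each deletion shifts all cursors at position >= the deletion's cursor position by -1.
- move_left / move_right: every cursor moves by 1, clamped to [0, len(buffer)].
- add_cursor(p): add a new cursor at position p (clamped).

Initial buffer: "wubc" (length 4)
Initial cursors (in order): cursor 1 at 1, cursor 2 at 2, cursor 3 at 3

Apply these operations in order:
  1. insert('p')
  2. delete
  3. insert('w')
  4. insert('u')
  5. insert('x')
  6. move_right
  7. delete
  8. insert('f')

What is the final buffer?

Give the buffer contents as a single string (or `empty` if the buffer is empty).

Answer: wwuxfwuxfwuxf

Derivation:
After op 1 (insert('p')): buffer="wpupbpc" (len 7), cursors c1@2 c2@4 c3@6, authorship .1.2.3.
After op 2 (delete): buffer="wubc" (len 4), cursors c1@1 c2@2 c3@3, authorship ....
After op 3 (insert('w')): buffer="wwuwbwc" (len 7), cursors c1@2 c2@4 c3@6, authorship .1.2.3.
After op 4 (insert('u')): buffer="wwuuwubwuc" (len 10), cursors c1@3 c2@6 c3@9, authorship .11.22.33.
After op 5 (insert('x')): buffer="wwuxuwuxbwuxc" (len 13), cursors c1@4 c2@8 c3@12, authorship .111.222.333.
After op 6 (move_right): buffer="wwuxuwuxbwuxc" (len 13), cursors c1@5 c2@9 c3@13, authorship .111.222.333.
After op 7 (delete): buffer="wwuxwuxwux" (len 10), cursors c1@4 c2@7 c3@10, authorship .111222333
After op 8 (insert('f')): buffer="wwuxfwuxfwuxf" (len 13), cursors c1@5 c2@9 c3@13, authorship .111122223333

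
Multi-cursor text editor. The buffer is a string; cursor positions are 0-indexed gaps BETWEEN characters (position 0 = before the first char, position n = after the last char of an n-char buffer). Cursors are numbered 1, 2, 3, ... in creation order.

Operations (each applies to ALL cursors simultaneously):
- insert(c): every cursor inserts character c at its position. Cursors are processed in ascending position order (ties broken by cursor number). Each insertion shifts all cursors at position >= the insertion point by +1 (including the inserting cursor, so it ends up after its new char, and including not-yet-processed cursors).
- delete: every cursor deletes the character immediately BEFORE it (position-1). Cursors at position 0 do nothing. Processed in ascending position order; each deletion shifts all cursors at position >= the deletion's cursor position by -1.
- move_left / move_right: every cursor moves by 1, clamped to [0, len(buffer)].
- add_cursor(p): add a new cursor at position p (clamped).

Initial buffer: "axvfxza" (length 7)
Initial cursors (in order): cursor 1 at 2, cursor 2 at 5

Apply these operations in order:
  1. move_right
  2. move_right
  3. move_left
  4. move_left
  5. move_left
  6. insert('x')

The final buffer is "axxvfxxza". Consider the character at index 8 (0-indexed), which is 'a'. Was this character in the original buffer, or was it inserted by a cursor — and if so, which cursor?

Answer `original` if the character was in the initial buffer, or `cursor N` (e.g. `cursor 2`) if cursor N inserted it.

Answer: original

Derivation:
After op 1 (move_right): buffer="axvfxza" (len 7), cursors c1@3 c2@6, authorship .......
After op 2 (move_right): buffer="axvfxza" (len 7), cursors c1@4 c2@7, authorship .......
After op 3 (move_left): buffer="axvfxza" (len 7), cursors c1@3 c2@6, authorship .......
After op 4 (move_left): buffer="axvfxza" (len 7), cursors c1@2 c2@5, authorship .......
After op 5 (move_left): buffer="axvfxza" (len 7), cursors c1@1 c2@4, authorship .......
After op 6 (insert('x')): buffer="axxvfxxza" (len 9), cursors c1@2 c2@6, authorship .1...2...
Authorship (.=original, N=cursor N): . 1 . . . 2 . . .
Index 8: author = original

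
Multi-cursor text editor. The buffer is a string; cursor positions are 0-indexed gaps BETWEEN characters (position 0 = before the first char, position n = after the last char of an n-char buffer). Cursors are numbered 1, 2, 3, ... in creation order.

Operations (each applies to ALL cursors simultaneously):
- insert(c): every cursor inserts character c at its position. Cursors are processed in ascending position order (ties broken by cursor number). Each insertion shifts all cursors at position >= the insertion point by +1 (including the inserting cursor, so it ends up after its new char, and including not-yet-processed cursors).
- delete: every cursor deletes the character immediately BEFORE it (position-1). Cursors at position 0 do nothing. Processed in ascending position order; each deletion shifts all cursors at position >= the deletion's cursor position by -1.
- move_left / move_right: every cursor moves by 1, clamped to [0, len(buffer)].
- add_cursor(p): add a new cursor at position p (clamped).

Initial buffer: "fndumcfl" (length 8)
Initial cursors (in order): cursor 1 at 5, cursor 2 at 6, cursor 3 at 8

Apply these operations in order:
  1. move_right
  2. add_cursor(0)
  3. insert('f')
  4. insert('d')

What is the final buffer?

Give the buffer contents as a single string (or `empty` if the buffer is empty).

Answer: fdfndumcfdffdlfd

Derivation:
After op 1 (move_right): buffer="fndumcfl" (len 8), cursors c1@6 c2@7 c3@8, authorship ........
After op 2 (add_cursor(0)): buffer="fndumcfl" (len 8), cursors c4@0 c1@6 c2@7 c3@8, authorship ........
After op 3 (insert('f')): buffer="ffndumcffflf" (len 12), cursors c4@1 c1@8 c2@10 c3@12, authorship 4......1.2.3
After op 4 (insert('d')): buffer="fdfndumcfdffdlfd" (len 16), cursors c4@2 c1@10 c2@13 c3@16, authorship 44......11.22.33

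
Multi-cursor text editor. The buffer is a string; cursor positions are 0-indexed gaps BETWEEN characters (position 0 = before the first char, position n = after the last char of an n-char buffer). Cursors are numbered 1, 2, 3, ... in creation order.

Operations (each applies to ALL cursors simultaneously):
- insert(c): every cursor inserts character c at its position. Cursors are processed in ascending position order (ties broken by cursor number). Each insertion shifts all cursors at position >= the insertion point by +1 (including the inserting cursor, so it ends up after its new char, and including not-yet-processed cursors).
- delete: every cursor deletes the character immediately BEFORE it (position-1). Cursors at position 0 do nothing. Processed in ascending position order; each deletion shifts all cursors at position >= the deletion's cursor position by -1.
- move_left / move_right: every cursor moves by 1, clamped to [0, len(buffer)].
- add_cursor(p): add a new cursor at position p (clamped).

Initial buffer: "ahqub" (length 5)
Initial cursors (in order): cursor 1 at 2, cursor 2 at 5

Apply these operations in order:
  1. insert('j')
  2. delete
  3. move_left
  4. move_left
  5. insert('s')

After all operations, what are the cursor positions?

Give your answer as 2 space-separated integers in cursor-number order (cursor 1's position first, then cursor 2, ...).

Answer: 1 5

Derivation:
After op 1 (insert('j')): buffer="ahjqubj" (len 7), cursors c1@3 c2@7, authorship ..1...2
After op 2 (delete): buffer="ahqub" (len 5), cursors c1@2 c2@5, authorship .....
After op 3 (move_left): buffer="ahqub" (len 5), cursors c1@1 c2@4, authorship .....
After op 4 (move_left): buffer="ahqub" (len 5), cursors c1@0 c2@3, authorship .....
After op 5 (insert('s')): buffer="sahqsub" (len 7), cursors c1@1 c2@5, authorship 1...2..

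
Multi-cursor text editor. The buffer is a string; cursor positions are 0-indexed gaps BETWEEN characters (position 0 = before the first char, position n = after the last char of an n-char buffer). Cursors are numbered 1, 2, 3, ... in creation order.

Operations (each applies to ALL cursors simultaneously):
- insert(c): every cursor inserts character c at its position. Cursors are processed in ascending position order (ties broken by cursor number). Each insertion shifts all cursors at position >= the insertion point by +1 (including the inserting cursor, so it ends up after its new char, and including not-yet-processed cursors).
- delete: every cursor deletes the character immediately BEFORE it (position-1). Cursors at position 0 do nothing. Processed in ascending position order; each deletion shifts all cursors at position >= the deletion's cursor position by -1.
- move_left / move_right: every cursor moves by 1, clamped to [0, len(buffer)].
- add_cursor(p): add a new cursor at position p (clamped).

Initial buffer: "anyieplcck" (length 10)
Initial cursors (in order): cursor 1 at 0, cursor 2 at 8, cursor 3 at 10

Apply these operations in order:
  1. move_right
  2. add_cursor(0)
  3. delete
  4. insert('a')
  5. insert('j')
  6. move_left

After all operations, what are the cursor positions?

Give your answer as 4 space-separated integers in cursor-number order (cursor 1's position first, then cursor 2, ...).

Answer: 3 14 14 3

Derivation:
After op 1 (move_right): buffer="anyieplcck" (len 10), cursors c1@1 c2@9 c3@10, authorship ..........
After op 2 (add_cursor(0)): buffer="anyieplcck" (len 10), cursors c4@0 c1@1 c2@9 c3@10, authorship ..........
After op 3 (delete): buffer="nyieplc" (len 7), cursors c1@0 c4@0 c2@7 c3@7, authorship .......
After op 4 (insert('a')): buffer="aanyieplcaa" (len 11), cursors c1@2 c4@2 c2@11 c3@11, authorship 14.......23
After op 5 (insert('j')): buffer="aajjnyieplcaajj" (len 15), cursors c1@4 c4@4 c2@15 c3@15, authorship 1414.......2323
After op 6 (move_left): buffer="aajjnyieplcaajj" (len 15), cursors c1@3 c4@3 c2@14 c3@14, authorship 1414.......2323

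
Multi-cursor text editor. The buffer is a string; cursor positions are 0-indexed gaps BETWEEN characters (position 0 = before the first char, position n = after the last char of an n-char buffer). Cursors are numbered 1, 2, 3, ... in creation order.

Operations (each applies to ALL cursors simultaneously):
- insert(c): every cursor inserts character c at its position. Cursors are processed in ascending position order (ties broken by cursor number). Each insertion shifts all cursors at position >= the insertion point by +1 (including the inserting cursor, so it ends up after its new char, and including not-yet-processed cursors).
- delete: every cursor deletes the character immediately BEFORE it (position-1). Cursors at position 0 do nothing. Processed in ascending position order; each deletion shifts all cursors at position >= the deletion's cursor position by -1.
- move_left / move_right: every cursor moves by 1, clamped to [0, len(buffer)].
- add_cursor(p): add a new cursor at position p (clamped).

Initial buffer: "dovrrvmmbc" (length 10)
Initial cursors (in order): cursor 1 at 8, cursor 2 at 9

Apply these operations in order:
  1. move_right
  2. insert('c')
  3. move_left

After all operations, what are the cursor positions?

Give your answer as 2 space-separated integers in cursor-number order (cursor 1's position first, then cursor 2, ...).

After op 1 (move_right): buffer="dovrrvmmbc" (len 10), cursors c1@9 c2@10, authorship ..........
After op 2 (insert('c')): buffer="dovrrvmmbccc" (len 12), cursors c1@10 c2@12, authorship .........1.2
After op 3 (move_left): buffer="dovrrvmmbccc" (len 12), cursors c1@9 c2@11, authorship .........1.2

Answer: 9 11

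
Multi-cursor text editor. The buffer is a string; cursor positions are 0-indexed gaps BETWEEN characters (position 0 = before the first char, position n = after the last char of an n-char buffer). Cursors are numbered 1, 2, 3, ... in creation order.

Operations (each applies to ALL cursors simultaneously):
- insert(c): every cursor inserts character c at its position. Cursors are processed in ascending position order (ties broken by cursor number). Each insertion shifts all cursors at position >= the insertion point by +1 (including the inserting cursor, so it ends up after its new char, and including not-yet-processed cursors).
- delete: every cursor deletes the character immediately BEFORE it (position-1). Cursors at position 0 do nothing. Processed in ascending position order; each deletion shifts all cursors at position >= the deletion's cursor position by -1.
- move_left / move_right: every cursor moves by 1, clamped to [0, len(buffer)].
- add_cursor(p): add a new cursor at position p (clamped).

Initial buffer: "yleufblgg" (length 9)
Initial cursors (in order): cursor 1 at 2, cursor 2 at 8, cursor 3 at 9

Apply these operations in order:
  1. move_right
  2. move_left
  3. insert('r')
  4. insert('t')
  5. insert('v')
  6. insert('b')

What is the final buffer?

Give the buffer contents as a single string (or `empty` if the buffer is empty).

After op 1 (move_right): buffer="yleufblgg" (len 9), cursors c1@3 c2@9 c3@9, authorship .........
After op 2 (move_left): buffer="yleufblgg" (len 9), cursors c1@2 c2@8 c3@8, authorship .........
After op 3 (insert('r')): buffer="ylreufblgrrg" (len 12), cursors c1@3 c2@11 c3@11, authorship ..1......23.
After op 4 (insert('t')): buffer="ylrteufblgrrttg" (len 15), cursors c1@4 c2@14 c3@14, authorship ..11......2323.
After op 5 (insert('v')): buffer="ylrtveufblgrrttvvg" (len 18), cursors c1@5 c2@17 c3@17, authorship ..111......232323.
After op 6 (insert('b')): buffer="ylrtvbeufblgrrttvvbbg" (len 21), cursors c1@6 c2@20 c3@20, authorship ..1111......23232323.

Answer: ylrtvbeufblgrrttvvbbg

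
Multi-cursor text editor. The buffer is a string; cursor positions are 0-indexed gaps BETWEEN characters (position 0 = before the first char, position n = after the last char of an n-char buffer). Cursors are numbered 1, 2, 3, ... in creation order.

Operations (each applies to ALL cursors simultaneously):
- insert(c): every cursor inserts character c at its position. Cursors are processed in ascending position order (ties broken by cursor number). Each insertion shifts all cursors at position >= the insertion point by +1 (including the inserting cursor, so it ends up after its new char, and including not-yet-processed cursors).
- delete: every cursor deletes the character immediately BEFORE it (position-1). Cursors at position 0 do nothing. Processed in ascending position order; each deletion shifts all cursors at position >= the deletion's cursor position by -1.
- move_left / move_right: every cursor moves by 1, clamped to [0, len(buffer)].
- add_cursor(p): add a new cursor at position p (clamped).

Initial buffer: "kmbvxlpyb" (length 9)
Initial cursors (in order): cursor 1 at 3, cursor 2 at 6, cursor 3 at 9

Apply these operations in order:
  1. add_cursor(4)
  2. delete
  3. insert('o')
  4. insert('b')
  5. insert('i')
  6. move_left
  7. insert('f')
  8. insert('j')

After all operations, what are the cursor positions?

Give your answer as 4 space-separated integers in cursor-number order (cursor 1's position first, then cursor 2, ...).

After op 1 (add_cursor(4)): buffer="kmbvxlpyb" (len 9), cursors c1@3 c4@4 c2@6 c3@9, authorship .........
After op 2 (delete): buffer="kmxpy" (len 5), cursors c1@2 c4@2 c2@3 c3@5, authorship .....
After op 3 (insert('o')): buffer="kmooxopyo" (len 9), cursors c1@4 c4@4 c2@6 c3@9, authorship ..14.2..3
After op 4 (insert('b')): buffer="kmoobbxobpyob" (len 13), cursors c1@6 c4@6 c2@9 c3@13, authorship ..1414.22..33
After op 5 (insert('i')): buffer="kmoobbiixobipyobi" (len 17), cursors c1@8 c4@8 c2@12 c3@17, authorship ..141414.222..333
After op 6 (move_left): buffer="kmoobbiixobipyobi" (len 17), cursors c1@7 c4@7 c2@11 c3@16, authorship ..141414.222..333
After op 7 (insert('f')): buffer="kmoobbiffixobfipyobfi" (len 21), cursors c1@9 c4@9 c2@14 c3@20, authorship ..14141144.2222..3333
After op 8 (insert('j')): buffer="kmoobbiffjjixobfjipyobfji" (len 25), cursors c1@11 c4@11 c2@17 c3@24, authorship ..1414114144.22222..33333

Answer: 11 17 24 11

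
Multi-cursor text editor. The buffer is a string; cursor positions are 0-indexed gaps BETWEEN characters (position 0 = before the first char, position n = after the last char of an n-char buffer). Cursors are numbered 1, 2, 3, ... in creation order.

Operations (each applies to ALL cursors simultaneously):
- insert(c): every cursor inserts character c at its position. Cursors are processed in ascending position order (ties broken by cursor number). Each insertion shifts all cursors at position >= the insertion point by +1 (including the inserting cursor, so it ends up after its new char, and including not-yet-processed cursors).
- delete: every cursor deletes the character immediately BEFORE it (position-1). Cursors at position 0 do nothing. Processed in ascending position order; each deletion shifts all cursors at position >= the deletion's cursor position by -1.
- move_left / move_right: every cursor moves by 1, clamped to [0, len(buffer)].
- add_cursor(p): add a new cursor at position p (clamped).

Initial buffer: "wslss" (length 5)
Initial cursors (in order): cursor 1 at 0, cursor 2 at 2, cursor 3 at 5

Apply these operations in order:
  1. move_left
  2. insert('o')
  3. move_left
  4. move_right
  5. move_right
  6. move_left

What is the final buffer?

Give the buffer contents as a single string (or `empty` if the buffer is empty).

After op 1 (move_left): buffer="wslss" (len 5), cursors c1@0 c2@1 c3@4, authorship .....
After op 2 (insert('o')): buffer="owoslsos" (len 8), cursors c1@1 c2@3 c3@7, authorship 1.2...3.
After op 3 (move_left): buffer="owoslsos" (len 8), cursors c1@0 c2@2 c3@6, authorship 1.2...3.
After op 4 (move_right): buffer="owoslsos" (len 8), cursors c1@1 c2@3 c3@7, authorship 1.2...3.
After op 5 (move_right): buffer="owoslsos" (len 8), cursors c1@2 c2@4 c3@8, authorship 1.2...3.
After op 6 (move_left): buffer="owoslsos" (len 8), cursors c1@1 c2@3 c3@7, authorship 1.2...3.

Answer: owoslsos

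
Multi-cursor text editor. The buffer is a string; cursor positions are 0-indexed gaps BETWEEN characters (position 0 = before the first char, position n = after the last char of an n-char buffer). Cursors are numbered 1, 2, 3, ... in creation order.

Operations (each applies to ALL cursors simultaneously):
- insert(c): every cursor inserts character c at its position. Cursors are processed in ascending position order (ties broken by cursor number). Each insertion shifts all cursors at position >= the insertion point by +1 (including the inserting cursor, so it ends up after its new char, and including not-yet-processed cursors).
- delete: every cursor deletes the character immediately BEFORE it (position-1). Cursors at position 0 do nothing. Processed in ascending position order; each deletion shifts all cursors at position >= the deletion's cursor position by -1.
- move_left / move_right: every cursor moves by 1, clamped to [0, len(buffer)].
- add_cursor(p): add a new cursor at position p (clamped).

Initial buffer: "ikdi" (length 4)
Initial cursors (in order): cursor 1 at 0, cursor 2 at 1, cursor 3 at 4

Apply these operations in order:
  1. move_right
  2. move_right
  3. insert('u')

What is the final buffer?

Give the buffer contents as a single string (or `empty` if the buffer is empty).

After op 1 (move_right): buffer="ikdi" (len 4), cursors c1@1 c2@2 c3@4, authorship ....
After op 2 (move_right): buffer="ikdi" (len 4), cursors c1@2 c2@3 c3@4, authorship ....
After op 3 (insert('u')): buffer="ikuduiu" (len 7), cursors c1@3 c2@5 c3@7, authorship ..1.2.3

Answer: ikuduiu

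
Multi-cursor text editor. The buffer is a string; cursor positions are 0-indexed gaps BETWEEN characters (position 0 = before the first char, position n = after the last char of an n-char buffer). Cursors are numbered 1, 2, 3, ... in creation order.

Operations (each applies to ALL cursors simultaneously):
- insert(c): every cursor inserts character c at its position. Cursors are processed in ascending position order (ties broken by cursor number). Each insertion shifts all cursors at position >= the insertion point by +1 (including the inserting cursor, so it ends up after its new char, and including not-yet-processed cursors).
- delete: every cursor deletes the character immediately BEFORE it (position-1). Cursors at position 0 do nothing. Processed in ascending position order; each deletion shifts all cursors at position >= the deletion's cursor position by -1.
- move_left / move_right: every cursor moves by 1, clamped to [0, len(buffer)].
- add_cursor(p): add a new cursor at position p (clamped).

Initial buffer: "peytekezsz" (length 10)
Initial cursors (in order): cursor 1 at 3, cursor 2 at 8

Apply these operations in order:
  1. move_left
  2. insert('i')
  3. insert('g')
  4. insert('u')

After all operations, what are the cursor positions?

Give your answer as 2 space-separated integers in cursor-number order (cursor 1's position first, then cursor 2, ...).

After op 1 (move_left): buffer="peytekezsz" (len 10), cursors c1@2 c2@7, authorship ..........
After op 2 (insert('i')): buffer="peiytekeizsz" (len 12), cursors c1@3 c2@9, authorship ..1.....2...
After op 3 (insert('g')): buffer="peigytekeigzsz" (len 14), cursors c1@4 c2@11, authorship ..11.....22...
After op 4 (insert('u')): buffer="peiguytekeiguzsz" (len 16), cursors c1@5 c2@13, authorship ..111.....222...

Answer: 5 13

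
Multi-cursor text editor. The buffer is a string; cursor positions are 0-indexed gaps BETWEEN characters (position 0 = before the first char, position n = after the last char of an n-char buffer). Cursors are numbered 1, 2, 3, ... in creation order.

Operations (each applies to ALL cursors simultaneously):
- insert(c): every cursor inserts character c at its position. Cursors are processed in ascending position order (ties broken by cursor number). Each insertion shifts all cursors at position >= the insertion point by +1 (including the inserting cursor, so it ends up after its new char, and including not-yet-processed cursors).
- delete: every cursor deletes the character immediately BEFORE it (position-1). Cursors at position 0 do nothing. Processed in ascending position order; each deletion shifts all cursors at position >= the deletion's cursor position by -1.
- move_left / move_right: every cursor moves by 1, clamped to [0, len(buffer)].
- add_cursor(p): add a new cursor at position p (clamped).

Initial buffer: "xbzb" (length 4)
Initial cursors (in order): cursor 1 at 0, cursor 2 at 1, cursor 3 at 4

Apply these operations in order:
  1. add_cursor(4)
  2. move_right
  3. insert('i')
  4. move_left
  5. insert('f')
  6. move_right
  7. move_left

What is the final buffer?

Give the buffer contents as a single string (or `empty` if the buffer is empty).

After op 1 (add_cursor(4)): buffer="xbzb" (len 4), cursors c1@0 c2@1 c3@4 c4@4, authorship ....
After op 2 (move_right): buffer="xbzb" (len 4), cursors c1@1 c2@2 c3@4 c4@4, authorship ....
After op 3 (insert('i')): buffer="xibizbii" (len 8), cursors c1@2 c2@4 c3@8 c4@8, authorship .1.2..34
After op 4 (move_left): buffer="xibizbii" (len 8), cursors c1@1 c2@3 c3@7 c4@7, authorship .1.2..34
After op 5 (insert('f')): buffer="xfibfizbiffi" (len 12), cursors c1@2 c2@5 c3@11 c4@11, authorship .11.22..3344
After op 6 (move_right): buffer="xfibfizbiffi" (len 12), cursors c1@3 c2@6 c3@12 c4@12, authorship .11.22..3344
After op 7 (move_left): buffer="xfibfizbiffi" (len 12), cursors c1@2 c2@5 c3@11 c4@11, authorship .11.22..3344

Answer: xfibfizbiffi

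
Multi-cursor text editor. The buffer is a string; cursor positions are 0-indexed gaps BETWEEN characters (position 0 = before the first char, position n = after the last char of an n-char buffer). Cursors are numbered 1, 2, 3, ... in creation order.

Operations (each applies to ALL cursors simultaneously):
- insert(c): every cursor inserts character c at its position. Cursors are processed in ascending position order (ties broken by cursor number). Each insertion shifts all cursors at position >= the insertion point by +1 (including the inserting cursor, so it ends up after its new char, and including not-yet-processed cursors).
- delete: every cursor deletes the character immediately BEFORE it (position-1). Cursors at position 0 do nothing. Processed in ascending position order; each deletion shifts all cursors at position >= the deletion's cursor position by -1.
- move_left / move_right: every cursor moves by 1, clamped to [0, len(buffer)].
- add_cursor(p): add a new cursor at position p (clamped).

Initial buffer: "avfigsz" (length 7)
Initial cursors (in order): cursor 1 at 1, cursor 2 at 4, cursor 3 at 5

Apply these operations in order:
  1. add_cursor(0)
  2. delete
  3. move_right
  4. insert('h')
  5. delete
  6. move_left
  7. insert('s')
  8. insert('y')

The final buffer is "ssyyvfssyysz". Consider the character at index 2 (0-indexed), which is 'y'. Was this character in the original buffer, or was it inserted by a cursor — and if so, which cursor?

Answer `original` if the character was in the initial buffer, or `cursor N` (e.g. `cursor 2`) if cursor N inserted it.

After op 1 (add_cursor(0)): buffer="avfigsz" (len 7), cursors c4@0 c1@1 c2@4 c3@5, authorship .......
After op 2 (delete): buffer="vfsz" (len 4), cursors c1@0 c4@0 c2@2 c3@2, authorship ....
After op 3 (move_right): buffer="vfsz" (len 4), cursors c1@1 c4@1 c2@3 c3@3, authorship ....
After op 4 (insert('h')): buffer="vhhfshhz" (len 8), cursors c1@3 c4@3 c2@7 c3@7, authorship .14..23.
After op 5 (delete): buffer="vfsz" (len 4), cursors c1@1 c4@1 c2@3 c3@3, authorship ....
After op 6 (move_left): buffer="vfsz" (len 4), cursors c1@0 c4@0 c2@2 c3@2, authorship ....
After op 7 (insert('s')): buffer="ssvfsssz" (len 8), cursors c1@2 c4@2 c2@6 c3@6, authorship 14..23..
After op 8 (insert('y')): buffer="ssyyvfssyysz" (len 12), cursors c1@4 c4@4 c2@10 c3@10, authorship 1414..2323..
Authorship (.=original, N=cursor N): 1 4 1 4 . . 2 3 2 3 . .
Index 2: author = 1

Answer: cursor 1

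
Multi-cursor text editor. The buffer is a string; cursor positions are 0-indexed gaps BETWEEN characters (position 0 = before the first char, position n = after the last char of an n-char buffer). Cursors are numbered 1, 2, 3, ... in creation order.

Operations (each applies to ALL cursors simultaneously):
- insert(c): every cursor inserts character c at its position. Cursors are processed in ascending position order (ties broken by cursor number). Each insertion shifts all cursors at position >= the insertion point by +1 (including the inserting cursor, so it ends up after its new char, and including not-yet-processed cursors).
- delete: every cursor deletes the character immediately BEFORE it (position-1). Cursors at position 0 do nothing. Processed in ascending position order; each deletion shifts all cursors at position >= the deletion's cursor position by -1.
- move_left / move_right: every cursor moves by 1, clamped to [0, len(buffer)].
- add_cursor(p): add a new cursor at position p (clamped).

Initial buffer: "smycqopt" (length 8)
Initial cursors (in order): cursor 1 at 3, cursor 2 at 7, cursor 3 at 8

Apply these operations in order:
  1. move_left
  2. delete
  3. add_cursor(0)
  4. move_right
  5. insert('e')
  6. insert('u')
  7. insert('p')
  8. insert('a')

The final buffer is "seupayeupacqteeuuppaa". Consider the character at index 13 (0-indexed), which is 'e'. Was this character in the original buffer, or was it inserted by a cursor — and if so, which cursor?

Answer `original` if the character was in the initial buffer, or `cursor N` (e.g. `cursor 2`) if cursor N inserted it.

Answer: cursor 2

Derivation:
After op 1 (move_left): buffer="smycqopt" (len 8), cursors c1@2 c2@6 c3@7, authorship ........
After op 2 (delete): buffer="sycqt" (len 5), cursors c1@1 c2@4 c3@4, authorship .....
After op 3 (add_cursor(0)): buffer="sycqt" (len 5), cursors c4@0 c1@1 c2@4 c3@4, authorship .....
After op 4 (move_right): buffer="sycqt" (len 5), cursors c4@1 c1@2 c2@5 c3@5, authorship .....
After op 5 (insert('e')): buffer="seyecqtee" (len 9), cursors c4@2 c1@4 c2@9 c3@9, authorship .4.1...23
After op 6 (insert('u')): buffer="seuyeucqteeuu" (len 13), cursors c4@3 c1@6 c2@13 c3@13, authorship .44.11...2323
After op 7 (insert('p')): buffer="seupyeupcqteeuupp" (len 17), cursors c4@4 c1@8 c2@17 c3@17, authorship .444.111...232323
After op 8 (insert('a')): buffer="seupayeupacqteeuuppaa" (len 21), cursors c4@5 c1@10 c2@21 c3@21, authorship .4444.1111...23232323
Authorship (.=original, N=cursor N): . 4 4 4 4 . 1 1 1 1 . . . 2 3 2 3 2 3 2 3
Index 13: author = 2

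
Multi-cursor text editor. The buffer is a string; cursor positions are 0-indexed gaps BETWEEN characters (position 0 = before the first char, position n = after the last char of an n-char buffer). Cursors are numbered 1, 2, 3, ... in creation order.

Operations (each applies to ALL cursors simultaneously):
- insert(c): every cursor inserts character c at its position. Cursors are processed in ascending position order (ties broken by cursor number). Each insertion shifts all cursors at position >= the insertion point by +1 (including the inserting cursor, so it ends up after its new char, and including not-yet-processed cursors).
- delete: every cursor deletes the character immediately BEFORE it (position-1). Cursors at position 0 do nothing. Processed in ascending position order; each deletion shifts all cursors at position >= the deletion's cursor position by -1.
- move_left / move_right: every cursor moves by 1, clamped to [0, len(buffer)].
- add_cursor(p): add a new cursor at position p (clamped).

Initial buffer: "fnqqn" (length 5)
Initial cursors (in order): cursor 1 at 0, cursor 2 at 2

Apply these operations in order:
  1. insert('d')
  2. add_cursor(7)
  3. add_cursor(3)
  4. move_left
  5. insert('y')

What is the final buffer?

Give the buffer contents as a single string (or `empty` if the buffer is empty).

After op 1 (insert('d')): buffer="dfndqqn" (len 7), cursors c1@1 c2@4, authorship 1..2...
After op 2 (add_cursor(7)): buffer="dfndqqn" (len 7), cursors c1@1 c2@4 c3@7, authorship 1..2...
After op 3 (add_cursor(3)): buffer="dfndqqn" (len 7), cursors c1@1 c4@3 c2@4 c3@7, authorship 1..2...
After op 4 (move_left): buffer="dfndqqn" (len 7), cursors c1@0 c4@2 c2@3 c3@6, authorship 1..2...
After op 5 (insert('y')): buffer="ydfynydqqyn" (len 11), cursors c1@1 c4@4 c2@6 c3@10, authorship 11.4.22..3.

Answer: ydfynydqqyn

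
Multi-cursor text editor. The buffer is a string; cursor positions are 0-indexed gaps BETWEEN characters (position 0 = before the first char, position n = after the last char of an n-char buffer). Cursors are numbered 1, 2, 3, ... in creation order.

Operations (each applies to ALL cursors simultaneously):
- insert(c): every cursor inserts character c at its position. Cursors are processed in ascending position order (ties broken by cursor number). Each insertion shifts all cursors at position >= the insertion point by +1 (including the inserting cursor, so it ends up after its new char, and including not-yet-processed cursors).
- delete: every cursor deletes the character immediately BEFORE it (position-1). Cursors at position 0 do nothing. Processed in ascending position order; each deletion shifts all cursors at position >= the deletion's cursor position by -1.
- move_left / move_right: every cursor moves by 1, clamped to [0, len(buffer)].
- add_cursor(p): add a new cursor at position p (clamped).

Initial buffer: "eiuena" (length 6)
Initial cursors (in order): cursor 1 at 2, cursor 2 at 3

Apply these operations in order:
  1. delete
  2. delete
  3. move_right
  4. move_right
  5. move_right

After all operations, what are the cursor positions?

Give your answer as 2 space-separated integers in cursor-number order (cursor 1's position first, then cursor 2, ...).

After op 1 (delete): buffer="eena" (len 4), cursors c1@1 c2@1, authorship ....
After op 2 (delete): buffer="ena" (len 3), cursors c1@0 c2@0, authorship ...
After op 3 (move_right): buffer="ena" (len 3), cursors c1@1 c2@1, authorship ...
After op 4 (move_right): buffer="ena" (len 3), cursors c1@2 c2@2, authorship ...
After op 5 (move_right): buffer="ena" (len 3), cursors c1@3 c2@3, authorship ...

Answer: 3 3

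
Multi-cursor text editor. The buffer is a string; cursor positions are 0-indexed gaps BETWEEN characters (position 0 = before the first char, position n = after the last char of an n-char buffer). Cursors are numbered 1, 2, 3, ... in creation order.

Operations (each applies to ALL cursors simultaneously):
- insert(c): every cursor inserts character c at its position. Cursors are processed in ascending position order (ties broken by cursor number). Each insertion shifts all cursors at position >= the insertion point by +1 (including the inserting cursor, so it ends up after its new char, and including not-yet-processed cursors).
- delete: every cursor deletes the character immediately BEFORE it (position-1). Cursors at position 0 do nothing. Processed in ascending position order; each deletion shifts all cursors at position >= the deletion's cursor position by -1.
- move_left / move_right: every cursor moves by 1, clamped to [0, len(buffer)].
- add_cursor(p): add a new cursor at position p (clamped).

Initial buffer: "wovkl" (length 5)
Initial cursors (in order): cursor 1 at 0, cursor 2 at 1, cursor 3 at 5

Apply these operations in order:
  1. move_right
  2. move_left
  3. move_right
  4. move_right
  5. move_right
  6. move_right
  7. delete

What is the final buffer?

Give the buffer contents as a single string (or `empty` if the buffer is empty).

After op 1 (move_right): buffer="wovkl" (len 5), cursors c1@1 c2@2 c3@5, authorship .....
After op 2 (move_left): buffer="wovkl" (len 5), cursors c1@0 c2@1 c3@4, authorship .....
After op 3 (move_right): buffer="wovkl" (len 5), cursors c1@1 c2@2 c3@5, authorship .....
After op 4 (move_right): buffer="wovkl" (len 5), cursors c1@2 c2@3 c3@5, authorship .....
After op 5 (move_right): buffer="wovkl" (len 5), cursors c1@3 c2@4 c3@5, authorship .....
After op 6 (move_right): buffer="wovkl" (len 5), cursors c1@4 c2@5 c3@5, authorship .....
After op 7 (delete): buffer="wo" (len 2), cursors c1@2 c2@2 c3@2, authorship ..

Answer: wo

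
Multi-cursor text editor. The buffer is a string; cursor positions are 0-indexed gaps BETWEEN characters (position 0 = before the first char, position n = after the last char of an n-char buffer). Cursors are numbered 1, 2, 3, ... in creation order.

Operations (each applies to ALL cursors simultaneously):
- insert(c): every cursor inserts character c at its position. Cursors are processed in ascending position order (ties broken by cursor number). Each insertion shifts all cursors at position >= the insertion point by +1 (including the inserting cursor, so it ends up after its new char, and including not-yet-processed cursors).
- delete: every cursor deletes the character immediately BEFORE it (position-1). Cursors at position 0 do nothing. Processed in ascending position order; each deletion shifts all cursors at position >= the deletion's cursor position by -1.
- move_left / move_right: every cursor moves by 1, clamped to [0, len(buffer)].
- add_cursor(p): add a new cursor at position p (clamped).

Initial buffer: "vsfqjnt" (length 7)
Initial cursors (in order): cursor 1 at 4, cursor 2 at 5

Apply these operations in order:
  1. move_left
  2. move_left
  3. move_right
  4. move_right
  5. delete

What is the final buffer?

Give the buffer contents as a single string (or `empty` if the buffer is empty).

Answer: vsfnt

Derivation:
After op 1 (move_left): buffer="vsfqjnt" (len 7), cursors c1@3 c2@4, authorship .......
After op 2 (move_left): buffer="vsfqjnt" (len 7), cursors c1@2 c2@3, authorship .......
After op 3 (move_right): buffer="vsfqjnt" (len 7), cursors c1@3 c2@4, authorship .......
After op 4 (move_right): buffer="vsfqjnt" (len 7), cursors c1@4 c2@5, authorship .......
After op 5 (delete): buffer="vsfnt" (len 5), cursors c1@3 c2@3, authorship .....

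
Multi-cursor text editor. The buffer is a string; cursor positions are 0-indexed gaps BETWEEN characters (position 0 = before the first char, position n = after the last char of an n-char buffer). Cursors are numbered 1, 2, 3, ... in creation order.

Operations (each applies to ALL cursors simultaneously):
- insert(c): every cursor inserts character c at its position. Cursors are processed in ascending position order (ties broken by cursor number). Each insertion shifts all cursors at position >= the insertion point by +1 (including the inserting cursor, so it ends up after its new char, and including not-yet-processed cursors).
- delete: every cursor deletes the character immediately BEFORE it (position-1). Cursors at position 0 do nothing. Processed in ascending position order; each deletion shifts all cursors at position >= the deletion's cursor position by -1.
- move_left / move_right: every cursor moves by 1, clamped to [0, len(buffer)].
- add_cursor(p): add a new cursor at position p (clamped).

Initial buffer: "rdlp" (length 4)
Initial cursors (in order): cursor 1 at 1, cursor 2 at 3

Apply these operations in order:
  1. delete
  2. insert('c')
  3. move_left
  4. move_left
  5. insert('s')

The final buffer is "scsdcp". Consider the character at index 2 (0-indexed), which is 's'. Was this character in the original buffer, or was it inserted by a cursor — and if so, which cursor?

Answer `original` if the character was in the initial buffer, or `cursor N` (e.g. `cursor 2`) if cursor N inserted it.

Answer: cursor 2

Derivation:
After op 1 (delete): buffer="dp" (len 2), cursors c1@0 c2@1, authorship ..
After op 2 (insert('c')): buffer="cdcp" (len 4), cursors c1@1 c2@3, authorship 1.2.
After op 3 (move_left): buffer="cdcp" (len 4), cursors c1@0 c2@2, authorship 1.2.
After op 4 (move_left): buffer="cdcp" (len 4), cursors c1@0 c2@1, authorship 1.2.
After op 5 (insert('s')): buffer="scsdcp" (len 6), cursors c1@1 c2@3, authorship 112.2.
Authorship (.=original, N=cursor N): 1 1 2 . 2 .
Index 2: author = 2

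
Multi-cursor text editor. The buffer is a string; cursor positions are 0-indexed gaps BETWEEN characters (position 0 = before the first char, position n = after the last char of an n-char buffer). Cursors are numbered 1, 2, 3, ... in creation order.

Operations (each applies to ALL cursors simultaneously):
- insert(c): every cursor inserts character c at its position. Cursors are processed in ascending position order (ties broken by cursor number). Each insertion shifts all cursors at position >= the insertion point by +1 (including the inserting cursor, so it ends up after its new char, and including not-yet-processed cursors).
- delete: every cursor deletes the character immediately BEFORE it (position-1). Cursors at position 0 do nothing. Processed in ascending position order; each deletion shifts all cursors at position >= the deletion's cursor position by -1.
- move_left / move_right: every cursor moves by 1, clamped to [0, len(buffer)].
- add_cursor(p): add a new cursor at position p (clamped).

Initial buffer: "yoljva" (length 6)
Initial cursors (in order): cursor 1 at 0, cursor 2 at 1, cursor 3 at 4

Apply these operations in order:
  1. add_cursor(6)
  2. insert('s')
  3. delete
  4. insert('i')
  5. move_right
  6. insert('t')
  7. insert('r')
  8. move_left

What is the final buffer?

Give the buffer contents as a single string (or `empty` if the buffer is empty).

Answer: iytriotrljivtraitr

Derivation:
After op 1 (add_cursor(6)): buffer="yoljva" (len 6), cursors c1@0 c2@1 c3@4 c4@6, authorship ......
After op 2 (insert('s')): buffer="sysoljsvas" (len 10), cursors c1@1 c2@3 c3@7 c4@10, authorship 1.2...3..4
After op 3 (delete): buffer="yoljva" (len 6), cursors c1@0 c2@1 c3@4 c4@6, authorship ......
After op 4 (insert('i')): buffer="iyioljivai" (len 10), cursors c1@1 c2@3 c3@7 c4@10, authorship 1.2...3..4
After op 5 (move_right): buffer="iyioljivai" (len 10), cursors c1@2 c2@4 c3@8 c4@10, authorship 1.2...3..4
After op 6 (insert('t')): buffer="iytiotljivtait" (len 14), cursors c1@3 c2@6 c3@11 c4@14, authorship 1.12.2..3.3.44
After op 7 (insert('r')): buffer="iytriotrljivtraitr" (len 18), cursors c1@4 c2@8 c3@14 c4@18, authorship 1.112.22..3.33.444
After op 8 (move_left): buffer="iytriotrljivtraitr" (len 18), cursors c1@3 c2@7 c3@13 c4@17, authorship 1.112.22..3.33.444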